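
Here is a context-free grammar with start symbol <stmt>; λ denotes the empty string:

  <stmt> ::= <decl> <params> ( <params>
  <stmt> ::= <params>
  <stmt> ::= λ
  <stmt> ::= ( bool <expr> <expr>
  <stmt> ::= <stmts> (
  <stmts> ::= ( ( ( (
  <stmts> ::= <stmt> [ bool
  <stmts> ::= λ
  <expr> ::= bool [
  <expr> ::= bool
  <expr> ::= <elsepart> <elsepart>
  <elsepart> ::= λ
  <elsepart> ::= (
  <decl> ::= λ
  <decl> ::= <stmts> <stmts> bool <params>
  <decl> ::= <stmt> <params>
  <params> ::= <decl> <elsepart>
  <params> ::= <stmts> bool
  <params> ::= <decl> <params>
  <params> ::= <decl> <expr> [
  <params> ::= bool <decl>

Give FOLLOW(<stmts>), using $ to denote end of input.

In <stmt> ::= <stmts> (: add FIRST(() = { ( }.
In <decl> ::= <stmts> <stmts> bool <params>: add FIRST(<stmts> bool <params>) = { (, [, bool }.
In <decl> ::= <stmts> <stmts> bool <params>: add FIRST(bool <params>) = { bool }.
In <params> ::= <stmts> bool: add FIRST(bool) = { bool }.
Union: FOLLOW(<stmts>) = { (, [, bool }.

{ (, [, bool }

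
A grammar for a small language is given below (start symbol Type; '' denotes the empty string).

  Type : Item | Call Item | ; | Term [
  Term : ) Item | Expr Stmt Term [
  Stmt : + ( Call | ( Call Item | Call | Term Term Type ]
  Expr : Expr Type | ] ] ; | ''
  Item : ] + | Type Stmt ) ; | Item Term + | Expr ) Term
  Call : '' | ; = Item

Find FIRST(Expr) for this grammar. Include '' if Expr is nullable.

From Expr : Expr Type: Expr nullable, take FIRST(Expr) ∪ FIRST(Type) = { (, ), +, ;, ] }.
Expr : ] ] ; contributes {]}.
Expr : '' contributes ''.
Union: FIRST(Expr) = { (, ), +, ;, ], '' }.

{ (, ), +, ;, ], '' }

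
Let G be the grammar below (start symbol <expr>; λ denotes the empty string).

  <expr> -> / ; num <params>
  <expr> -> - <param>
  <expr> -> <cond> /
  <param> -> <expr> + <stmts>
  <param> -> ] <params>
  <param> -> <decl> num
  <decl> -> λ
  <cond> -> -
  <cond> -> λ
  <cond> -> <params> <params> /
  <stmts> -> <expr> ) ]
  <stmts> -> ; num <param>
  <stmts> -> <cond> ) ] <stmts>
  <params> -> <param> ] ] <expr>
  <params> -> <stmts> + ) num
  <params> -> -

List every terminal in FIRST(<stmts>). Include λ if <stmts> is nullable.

{ ), -, /, ;, ], num }

From <stmts> -> <expr> ) ]: add FIRST(<expr>) = { ), -, /, ;, ], num }.
<stmts> -> ; num <param> contributes {;}.
From <stmts> -> <cond> ) ] <stmts>: <cond> nullable, take FIRST(<cond>) ∪ {)} = { ), -, /, ;, ], num }.
Union: FIRST(<stmts>) = { ), -, /, ;, ], num }.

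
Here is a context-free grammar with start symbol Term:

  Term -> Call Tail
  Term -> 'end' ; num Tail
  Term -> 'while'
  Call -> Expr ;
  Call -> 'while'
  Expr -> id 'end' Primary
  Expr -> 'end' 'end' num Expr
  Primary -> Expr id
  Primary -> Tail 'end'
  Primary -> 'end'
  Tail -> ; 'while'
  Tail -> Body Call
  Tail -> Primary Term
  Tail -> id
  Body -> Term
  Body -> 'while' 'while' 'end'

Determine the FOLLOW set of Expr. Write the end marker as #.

In Call -> Expr ;: add FIRST(;) = { ; }.
In Expr -> 'end' 'end' num Expr: Expr is at the end, add FOLLOW(Expr) = { ;, id }.
In Primary -> Expr id: add FIRST(id) = { id }.
Union: FOLLOW(Expr) = { ;, id }.

{ ;, id }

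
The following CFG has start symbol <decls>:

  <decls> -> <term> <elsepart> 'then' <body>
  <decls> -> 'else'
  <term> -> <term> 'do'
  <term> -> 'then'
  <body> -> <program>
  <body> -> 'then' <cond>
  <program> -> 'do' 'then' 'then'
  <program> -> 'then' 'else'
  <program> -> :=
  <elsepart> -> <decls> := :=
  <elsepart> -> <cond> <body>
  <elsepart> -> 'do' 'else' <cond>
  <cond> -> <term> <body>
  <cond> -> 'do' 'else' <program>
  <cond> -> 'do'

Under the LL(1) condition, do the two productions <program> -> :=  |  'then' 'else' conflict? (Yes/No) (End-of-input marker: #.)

No

FIRST(:=) = { := } and FIRST('then' 'else') = { 'then' }.
The FIRST sets are disjoint and neither alternative is nullable — no conflict.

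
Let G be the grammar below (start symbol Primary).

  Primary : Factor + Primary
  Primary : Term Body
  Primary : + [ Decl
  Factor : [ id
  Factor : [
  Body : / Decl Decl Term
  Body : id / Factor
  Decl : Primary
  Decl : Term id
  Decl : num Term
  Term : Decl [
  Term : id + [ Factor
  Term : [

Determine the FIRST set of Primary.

From Primary : Factor + Primary: add FIRST(Factor) = { [ }.
From Primary : Term Body: add FIRST(Term) = { +, [, id, num }.
Primary : + [ Decl contributes {+}.
Union: FIRST(Primary) = { +, [, id, num }.

{ +, [, id, num }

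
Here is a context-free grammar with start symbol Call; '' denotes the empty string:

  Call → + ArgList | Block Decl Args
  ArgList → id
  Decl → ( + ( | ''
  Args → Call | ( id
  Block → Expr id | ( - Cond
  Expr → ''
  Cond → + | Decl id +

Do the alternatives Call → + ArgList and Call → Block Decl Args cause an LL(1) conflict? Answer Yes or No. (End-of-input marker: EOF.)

No

FIRST(+ ArgList) = { + } and FIRST(Block Decl Args) = { (, id }.
The FIRST sets are disjoint and neither alternative is nullable — no conflict.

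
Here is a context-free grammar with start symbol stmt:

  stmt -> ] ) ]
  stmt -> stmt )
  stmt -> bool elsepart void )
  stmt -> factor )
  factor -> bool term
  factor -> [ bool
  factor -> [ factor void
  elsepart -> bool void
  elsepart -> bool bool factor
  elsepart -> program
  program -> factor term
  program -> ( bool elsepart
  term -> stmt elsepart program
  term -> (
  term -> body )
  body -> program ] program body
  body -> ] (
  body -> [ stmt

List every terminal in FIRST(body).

{ (, [, ], bool }

From body -> program ] program body: add FIRST(program) = { (, [, bool }.
body -> ] ( contributes {]}.
body -> [ stmt contributes {[}.
Union: FIRST(body) = { (, [, ], bool }.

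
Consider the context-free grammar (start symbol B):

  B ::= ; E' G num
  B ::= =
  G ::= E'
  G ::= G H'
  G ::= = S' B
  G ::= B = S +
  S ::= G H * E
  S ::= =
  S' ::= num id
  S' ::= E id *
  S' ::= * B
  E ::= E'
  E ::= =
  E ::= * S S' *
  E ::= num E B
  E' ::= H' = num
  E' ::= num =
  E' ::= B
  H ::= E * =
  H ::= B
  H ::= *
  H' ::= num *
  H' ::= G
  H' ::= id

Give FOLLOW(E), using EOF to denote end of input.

{ *, +, ;, =, id, num }

In S ::= G H * E: E is at the end, add FOLLOW(S) = { *, +, ;, =, id, num }.
In S' ::= E id *: add FIRST(id *) = { id }.
In E ::= num E B: add FIRST(B) = { ;, = }.
In H ::= E * =: add FIRST(* =) = { * }.
Union: FOLLOW(E) = { *, +, ;, =, id, num }.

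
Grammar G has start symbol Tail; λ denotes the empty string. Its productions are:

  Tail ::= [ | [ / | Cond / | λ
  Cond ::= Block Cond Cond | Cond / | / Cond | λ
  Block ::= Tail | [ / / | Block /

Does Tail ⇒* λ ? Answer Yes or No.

Tail has an λ-production, so Tail ⇒ λ.

Yes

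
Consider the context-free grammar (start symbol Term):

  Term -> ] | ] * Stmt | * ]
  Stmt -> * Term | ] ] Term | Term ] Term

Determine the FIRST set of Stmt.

Stmt -> * Term contributes {*}.
Stmt -> ] ] Term contributes {]}.
From Stmt -> Term ] Term: add FIRST(Term) = { *, ] }.
Union: FIRST(Stmt) = { *, ] }.

{ *, ] }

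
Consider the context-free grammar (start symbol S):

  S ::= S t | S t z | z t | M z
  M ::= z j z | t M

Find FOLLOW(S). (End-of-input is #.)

S is the start symbol, so # ∈ FOLLOW(S).
In S ::= S t: add FIRST(t) = { t }.
In S ::= S t z: add FIRST(t z) = { t }.
Union: FOLLOW(S) = { #, t }.

{ #, t }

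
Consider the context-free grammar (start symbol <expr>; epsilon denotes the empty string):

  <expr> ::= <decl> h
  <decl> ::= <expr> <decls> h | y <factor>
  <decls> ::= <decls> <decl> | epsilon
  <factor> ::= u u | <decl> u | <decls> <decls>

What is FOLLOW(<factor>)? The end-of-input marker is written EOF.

In <decl> ::= y <factor>: <factor> is at the end, add FOLLOW(<decl>) = { h, u, y }.
Union: FOLLOW(<factor>) = { h, u, y }.

{ h, u, y }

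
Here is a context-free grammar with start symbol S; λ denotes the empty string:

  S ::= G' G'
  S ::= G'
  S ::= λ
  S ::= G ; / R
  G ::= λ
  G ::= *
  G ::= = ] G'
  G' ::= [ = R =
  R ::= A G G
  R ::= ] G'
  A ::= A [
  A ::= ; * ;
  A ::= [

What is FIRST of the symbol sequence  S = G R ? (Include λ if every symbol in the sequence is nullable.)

{ *, ;, =, [ }

Add FIRST(S)\{λ} = { *, ;, =, [ }; S is nullable, continue.
= is a terminal; add {=} and stop.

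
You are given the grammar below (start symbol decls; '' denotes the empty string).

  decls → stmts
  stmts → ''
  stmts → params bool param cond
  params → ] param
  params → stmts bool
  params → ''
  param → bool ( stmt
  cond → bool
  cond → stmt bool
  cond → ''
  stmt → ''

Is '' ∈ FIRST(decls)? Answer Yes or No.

decls → stmts and each of stmts is nullable, so decls ⇒* ''.

Yes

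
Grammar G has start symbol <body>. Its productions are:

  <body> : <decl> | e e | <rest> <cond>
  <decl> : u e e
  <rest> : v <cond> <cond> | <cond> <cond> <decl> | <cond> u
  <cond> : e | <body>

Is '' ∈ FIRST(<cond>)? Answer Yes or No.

No

No nonterminal in this grammar is nullable.
No production of <cond> has an RHS whose symbols are all nullable, so <cond> is not nullable.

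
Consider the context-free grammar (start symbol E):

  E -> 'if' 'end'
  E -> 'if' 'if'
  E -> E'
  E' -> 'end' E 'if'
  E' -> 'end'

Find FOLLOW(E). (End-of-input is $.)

{ $, 'if' }

E is the start symbol, so $ ∈ FOLLOW(E).
In E' -> 'end' E 'if': add FIRST('if') = { 'if' }.
Union: FOLLOW(E) = { $, 'if' }.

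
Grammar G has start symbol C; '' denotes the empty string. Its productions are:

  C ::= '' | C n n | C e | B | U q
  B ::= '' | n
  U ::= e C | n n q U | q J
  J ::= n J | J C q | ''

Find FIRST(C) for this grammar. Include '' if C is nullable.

C ::= '' contributes ''.
From C ::= C n n: C nullable, take FIRST(C) ∪ {n} = { e, n, q }.
From C ::= C e: C nullable, take FIRST(C) ∪ {e} = { e, n, q }.
From C ::= B: add FIRST(B) = { n, '' } (including '' since B is nullable).
From C ::= U q: add FIRST(U) = { e, n, q }.
Union: FIRST(C) = { e, n, q, '' }.

{ e, n, q, '' }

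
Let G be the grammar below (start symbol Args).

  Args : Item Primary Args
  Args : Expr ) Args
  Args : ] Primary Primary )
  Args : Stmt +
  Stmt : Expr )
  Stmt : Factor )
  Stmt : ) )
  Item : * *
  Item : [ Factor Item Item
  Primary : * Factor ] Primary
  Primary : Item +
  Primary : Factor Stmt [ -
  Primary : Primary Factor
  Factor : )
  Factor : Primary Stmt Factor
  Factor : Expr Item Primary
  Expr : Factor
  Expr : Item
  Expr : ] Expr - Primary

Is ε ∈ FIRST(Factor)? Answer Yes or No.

No nonterminal in this grammar is nullable.
No production of Factor has an RHS whose symbols are all nullable, so Factor is not nullable.

No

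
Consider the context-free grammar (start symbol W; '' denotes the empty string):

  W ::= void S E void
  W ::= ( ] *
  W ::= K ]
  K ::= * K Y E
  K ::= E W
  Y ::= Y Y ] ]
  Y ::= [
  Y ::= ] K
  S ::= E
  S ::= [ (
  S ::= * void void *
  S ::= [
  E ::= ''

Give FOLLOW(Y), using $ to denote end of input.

In K ::= * K Y E: add FIRST(E)\{''} = {  }.
  Since E is nullable, also add FOLLOW(K) = { [, ] }.
In Y ::= Y Y ] ]: add FIRST(Y ] ]) = { [, ] }.
In Y ::= Y Y ] ]: add FIRST(] ]) = { ] }.
Union: FOLLOW(Y) = { [, ] }.

{ [, ] }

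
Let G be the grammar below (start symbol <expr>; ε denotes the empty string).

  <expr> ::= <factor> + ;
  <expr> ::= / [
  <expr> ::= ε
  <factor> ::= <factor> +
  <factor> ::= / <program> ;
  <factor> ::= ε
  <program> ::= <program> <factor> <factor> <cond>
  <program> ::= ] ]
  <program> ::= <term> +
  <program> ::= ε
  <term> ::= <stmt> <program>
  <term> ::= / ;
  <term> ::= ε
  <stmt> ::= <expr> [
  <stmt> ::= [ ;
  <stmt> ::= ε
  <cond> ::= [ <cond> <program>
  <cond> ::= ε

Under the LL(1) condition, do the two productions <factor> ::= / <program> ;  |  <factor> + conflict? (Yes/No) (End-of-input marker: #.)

Yes

FIRST(/ <program> ;) = { / } and FIRST(<factor> +) = { +, / }.
Both contain /, so the two alternatives are not disjoint — LL(1) conflict.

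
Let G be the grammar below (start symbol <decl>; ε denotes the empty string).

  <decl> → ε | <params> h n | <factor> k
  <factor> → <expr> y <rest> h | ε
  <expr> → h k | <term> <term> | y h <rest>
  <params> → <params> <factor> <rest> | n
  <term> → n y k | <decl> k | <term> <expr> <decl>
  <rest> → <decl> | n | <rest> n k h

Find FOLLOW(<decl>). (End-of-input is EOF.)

<decl> is the start symbol, so EOF ∈ FOLLOW(<decl>).
In <term> → <decl> k: add FIRST(k) = { k }.
In <term> → <term> <expr> <decl>: <decl> is at the end, add FOLLOW(<term>) = { h, k, n, y }.
In <rest> → <decl>: <decl> is at the end, add FOLLOW(<rest>) = { h, k, n, y }.
Union: FOLLOW(<decl>) = { EOF, h, k, n, y }.

{ EOF, h, k, n, y }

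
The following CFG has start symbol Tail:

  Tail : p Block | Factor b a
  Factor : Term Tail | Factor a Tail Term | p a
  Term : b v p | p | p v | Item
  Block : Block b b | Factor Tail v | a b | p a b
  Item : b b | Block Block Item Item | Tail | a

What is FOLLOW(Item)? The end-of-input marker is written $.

{ a, b, p }

In Term : Item: Item is at the end, add FOLLOW(Term) = { a, b, p }.
In Item : Block Block Item Item: add FIRST(Item) = { a, b, p }.
In Item : Block Block Item Item: Item is at the end, add FOLLOW(Item) = { a, b, p }.
Union: FOLLOW(Item) = { a, b, p }.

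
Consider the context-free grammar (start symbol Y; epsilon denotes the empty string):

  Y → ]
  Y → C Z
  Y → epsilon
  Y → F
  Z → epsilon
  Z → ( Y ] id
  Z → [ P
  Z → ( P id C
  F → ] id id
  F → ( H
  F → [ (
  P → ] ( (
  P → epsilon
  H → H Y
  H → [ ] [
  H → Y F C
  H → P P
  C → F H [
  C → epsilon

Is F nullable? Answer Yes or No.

Nullable nonterminals: C, H, P, Y, Z.
No production of F has an RHS whose symbols are all nullable, so F is not nullable.

No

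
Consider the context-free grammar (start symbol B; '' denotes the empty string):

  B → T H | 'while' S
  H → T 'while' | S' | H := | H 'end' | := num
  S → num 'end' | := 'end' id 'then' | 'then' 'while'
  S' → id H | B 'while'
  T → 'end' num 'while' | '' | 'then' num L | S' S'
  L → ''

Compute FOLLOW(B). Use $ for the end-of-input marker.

{ $, 'while' }

B is the start symbol, so $ ∈ FOLLOW(B).
In S' → B 'while': add FIRST('while') = { 'while' }.
Union: FOLLOW(B) = { $, 'while' }.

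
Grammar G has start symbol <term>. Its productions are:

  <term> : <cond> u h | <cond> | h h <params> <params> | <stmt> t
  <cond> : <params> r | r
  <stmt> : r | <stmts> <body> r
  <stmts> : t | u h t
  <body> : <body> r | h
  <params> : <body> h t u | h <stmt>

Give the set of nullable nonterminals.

{ } (none)

No nonterminal has an empty production or an RHS whose symbols are all nullable.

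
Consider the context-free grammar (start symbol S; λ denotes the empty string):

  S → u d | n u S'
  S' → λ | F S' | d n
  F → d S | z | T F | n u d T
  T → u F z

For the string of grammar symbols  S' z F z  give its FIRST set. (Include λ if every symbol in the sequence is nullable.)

Add FIRST(S')\{λ} = { d, n, u, z }; S' is nullable, continue.
z is a terminal; add {z} and stop.

{ d, n, u, z }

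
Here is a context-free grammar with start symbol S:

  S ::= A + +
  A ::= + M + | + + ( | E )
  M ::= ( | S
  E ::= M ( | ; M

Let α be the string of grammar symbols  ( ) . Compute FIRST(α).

{ ( }

( is a terminal; add {(} and stop.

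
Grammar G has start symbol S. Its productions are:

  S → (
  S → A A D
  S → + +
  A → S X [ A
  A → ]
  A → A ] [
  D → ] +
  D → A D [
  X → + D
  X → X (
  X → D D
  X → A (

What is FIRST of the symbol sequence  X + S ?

{ (, +, ] }

Add FIRST(X) = { (, +, ] }; X is not nullable, stop.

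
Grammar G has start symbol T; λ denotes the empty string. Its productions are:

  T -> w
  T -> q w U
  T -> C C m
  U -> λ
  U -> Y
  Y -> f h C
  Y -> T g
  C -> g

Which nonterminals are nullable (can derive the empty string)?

{ U }

Directly nullable (have an λ-production): U.
No other nonterminal has a production whose RHS symbols are all nullable.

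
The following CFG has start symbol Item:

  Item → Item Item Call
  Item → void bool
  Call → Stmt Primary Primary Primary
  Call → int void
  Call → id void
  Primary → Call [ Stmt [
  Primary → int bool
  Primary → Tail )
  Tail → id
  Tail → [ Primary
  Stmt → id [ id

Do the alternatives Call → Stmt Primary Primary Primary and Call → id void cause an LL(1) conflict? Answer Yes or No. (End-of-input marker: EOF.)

Yes

FIRST(Stmt Primary Primary Primary) = { id } and FIRST(id void) = { id }.
Both contain id, so the two alternatives are not disjoint — LL(1) conflict.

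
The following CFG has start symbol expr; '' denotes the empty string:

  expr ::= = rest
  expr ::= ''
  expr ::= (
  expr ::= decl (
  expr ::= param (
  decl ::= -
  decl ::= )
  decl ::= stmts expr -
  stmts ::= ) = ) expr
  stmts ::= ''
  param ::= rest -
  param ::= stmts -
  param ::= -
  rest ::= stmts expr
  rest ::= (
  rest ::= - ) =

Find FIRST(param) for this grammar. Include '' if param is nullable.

From param ::= rest -: rest nullable, take FIRST(rest) ∪ {-} = { (, ), -, = }.
From param ::= stmts -: stmts nullable, take FIRST(stmts) ∪ {-} = { ), - }.
param ::= - contributes {-}.
Union: FIRST(param) = { (, ), -, = }.

{ (, ), -, = }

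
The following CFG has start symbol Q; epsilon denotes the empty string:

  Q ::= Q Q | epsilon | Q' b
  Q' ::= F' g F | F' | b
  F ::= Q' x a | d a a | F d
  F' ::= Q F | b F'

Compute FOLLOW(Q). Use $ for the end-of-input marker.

Q is the start symbol, so $ ∈ FOLLOW(Q).
In Q ::= Q Q: add FIRST(Q)\{epsilon} = { b, d }.
  Since Q is nullable, also add FOLLOW(Q) = { $, b, d }.
In Q ::= Q Q: Q is at the end, add FOLLOW(Q) = { $, b, d }.
In F' ::= Q F: add FIRST(F) = { b, d }.
Union: FOLLOW(Q) = { $, b, d }.

{ $, b, d }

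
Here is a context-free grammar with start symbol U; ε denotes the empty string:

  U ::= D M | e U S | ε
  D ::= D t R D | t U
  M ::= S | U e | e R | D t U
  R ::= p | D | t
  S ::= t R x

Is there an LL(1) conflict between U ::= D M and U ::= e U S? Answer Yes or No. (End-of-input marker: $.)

FIRST(D M) = { t } and FIRST(e U S) = { e }.
The FIRST sets are disjoint and neither alternative is nullable — no conflict.

No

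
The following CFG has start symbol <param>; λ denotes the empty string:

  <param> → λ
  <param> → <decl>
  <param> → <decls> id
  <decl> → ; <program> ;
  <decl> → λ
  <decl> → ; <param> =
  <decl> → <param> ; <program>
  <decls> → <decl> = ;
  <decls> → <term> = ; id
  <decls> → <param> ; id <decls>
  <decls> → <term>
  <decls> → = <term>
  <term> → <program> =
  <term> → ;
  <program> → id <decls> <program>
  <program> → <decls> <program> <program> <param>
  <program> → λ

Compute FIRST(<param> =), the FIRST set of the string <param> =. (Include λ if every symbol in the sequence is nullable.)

{ ;, =, id }

Add FIRST(<param>)\{λ} = { ;, =, id }; <param> is nullable, continue.
= is a terminal; add {=} and stop.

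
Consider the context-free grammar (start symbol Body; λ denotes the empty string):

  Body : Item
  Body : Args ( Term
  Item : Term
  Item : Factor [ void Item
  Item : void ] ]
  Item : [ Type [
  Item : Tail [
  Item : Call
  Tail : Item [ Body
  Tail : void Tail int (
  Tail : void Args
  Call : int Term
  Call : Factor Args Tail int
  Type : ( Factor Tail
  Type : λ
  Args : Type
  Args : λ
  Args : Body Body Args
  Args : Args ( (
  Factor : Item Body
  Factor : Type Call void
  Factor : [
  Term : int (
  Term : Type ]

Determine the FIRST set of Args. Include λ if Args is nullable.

{ (, [, ], int, void, λ }

From Args : Type: add FIRST(Type) = { (, λ } (including λ since Type is nullable).
Args : λ contributes λ.
From Args : Body Body Args: add FIRST(Body) = { (, [, ], int, void }.
From Args : Args ( (: Args nullable, take FIRST(Args) ∪ {(} = { (, [, ], int, void }.
Union: FIRST(Args) = { (, [, ], int, void, λ }.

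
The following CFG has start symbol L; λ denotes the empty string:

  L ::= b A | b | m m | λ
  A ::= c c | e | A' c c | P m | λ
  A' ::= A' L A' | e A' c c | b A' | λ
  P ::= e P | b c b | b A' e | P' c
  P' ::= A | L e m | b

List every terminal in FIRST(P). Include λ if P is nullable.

{ b, c, e, m }

P ::= e P contributes {e}.
P ::= b c b contributes {b}.
P ::= b A' e contributes {b}.
From P ::= P' c: P' nullable, take FIRST(P') ∪ {c} = { b, c, e, m }.
Union: FIRST(P) = { b, c, e, m }.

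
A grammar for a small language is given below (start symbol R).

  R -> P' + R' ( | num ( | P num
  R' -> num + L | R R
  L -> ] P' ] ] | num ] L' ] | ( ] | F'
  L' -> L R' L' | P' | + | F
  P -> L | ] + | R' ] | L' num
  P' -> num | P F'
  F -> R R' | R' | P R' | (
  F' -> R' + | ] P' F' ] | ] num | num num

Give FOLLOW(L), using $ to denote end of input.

{ (, +, ], num }

In R' -> num + L: L is at the end, add FOLLOW(R') = { (, +, ], num }.
In L' -> L R' L': add FIRST(R' L') = { (, +, ], num }.
In P -> L: L is at the end, add FOLLOW(P) = { (, +, ], num }.
Union: FOLLOW(L) = { (, +, ], num }.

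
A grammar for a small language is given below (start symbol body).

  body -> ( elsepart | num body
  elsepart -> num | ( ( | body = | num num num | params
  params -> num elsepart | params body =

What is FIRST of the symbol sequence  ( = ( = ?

{ ( }

( is a terminal; add {(} and stop.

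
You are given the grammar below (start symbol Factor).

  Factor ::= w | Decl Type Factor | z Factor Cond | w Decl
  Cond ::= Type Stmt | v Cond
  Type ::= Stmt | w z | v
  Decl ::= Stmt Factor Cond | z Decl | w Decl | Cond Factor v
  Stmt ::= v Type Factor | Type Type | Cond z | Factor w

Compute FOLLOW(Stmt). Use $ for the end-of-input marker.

In Cond ::= Type Stmt: Stmt is at the end, add FOLLOW(Cond) = { $, v, w, z }.
In Type ::= Stmt: Stmt is at the end, add FOLLOW(Type) = { $, v, w, z }.
In Decl ::= Stmt Factor Cond: add FIRST(Factor Cond) = { v, w, z }.
Union: FOLLOW(Stmt) = { $, v, w, z }.

{ $, v, w, z }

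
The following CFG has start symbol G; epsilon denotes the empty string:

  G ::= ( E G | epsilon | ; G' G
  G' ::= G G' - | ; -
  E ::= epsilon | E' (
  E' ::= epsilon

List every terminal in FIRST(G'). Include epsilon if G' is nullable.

{ (, ; }

From G' ::= G G' -: G nullable, take FIRST(G) ∪ FIRST(G') = { (, ; }.
G' ::= ; - contributes {;}.
Union: FIRST(G') = { (, ; }.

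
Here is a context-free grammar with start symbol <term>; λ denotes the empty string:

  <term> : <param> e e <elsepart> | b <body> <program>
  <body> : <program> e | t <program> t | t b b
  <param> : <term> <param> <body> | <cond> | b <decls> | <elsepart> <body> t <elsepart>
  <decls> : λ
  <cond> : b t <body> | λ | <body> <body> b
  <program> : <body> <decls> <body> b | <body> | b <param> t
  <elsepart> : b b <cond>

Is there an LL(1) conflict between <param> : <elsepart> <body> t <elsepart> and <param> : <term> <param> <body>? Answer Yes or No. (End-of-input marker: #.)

FIRST(<elsepart> <body> t <elsepart>) = { b } and FIRST(<term> <param> <body>) = { b, e, t }.
Both contain b, so the two alternatives are not disjoint — LL(1) conflict.

Yes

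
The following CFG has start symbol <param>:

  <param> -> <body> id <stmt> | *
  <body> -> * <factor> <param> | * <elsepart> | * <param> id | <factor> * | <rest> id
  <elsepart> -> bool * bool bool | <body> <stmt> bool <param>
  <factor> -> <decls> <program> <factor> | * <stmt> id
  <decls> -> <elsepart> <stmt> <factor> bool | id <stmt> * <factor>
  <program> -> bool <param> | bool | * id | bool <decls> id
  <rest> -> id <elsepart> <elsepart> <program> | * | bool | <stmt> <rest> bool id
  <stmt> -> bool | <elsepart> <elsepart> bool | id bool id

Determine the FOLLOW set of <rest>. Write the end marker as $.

In <body> -> <rest> id: add FIRST(id) = { id }.
In <rest> -> <stmt> <rest> bool id: add FIRST(bool id) = { bool }.
Union: FOLLOW(<rest>) = { bool, id }.

{ bool, id }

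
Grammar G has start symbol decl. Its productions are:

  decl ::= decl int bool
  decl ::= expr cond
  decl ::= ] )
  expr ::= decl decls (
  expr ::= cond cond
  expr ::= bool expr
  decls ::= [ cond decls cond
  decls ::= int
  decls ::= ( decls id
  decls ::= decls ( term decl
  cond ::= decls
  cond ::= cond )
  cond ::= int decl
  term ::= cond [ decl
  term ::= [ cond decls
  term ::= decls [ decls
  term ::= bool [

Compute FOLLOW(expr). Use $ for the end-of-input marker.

{ (, [, int }

In decl ::= expr cond: add FIRST(cond) = { (, [, int }.
In expr ::= bool expr: expr is at the end, add FOLLOW(expr) = { (, [, int }.
Union: FOLLOW(expr) = { (, [, int }.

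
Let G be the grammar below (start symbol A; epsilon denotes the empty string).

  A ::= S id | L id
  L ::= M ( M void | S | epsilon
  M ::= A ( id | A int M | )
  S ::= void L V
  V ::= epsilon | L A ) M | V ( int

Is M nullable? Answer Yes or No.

No

Nullable nonterminals: L, V.
No production of M has an RHS whose symbols are all nullable, so M is not nullable.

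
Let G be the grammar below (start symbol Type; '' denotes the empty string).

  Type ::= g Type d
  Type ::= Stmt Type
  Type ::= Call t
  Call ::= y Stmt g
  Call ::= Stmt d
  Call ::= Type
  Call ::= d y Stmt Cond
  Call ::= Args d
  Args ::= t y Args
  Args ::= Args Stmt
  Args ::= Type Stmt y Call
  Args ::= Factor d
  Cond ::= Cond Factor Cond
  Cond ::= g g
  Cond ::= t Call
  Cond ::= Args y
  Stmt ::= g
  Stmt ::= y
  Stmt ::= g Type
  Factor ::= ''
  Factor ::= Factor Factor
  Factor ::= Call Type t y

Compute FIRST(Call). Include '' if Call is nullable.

{ d, g, t, y }

Call ::= y Stmt g contributes {y}.
From Call ::= Stmt d: add FIRST(Stmt) = { g, y }.
From Call ::= Type: add FIRST(Type) = { d, g, t, y }.
Call ::= d y Stmt Cond contributes {d}.
From Call ::= Args d: add FIRST(Args) = { d, g, t, y }.
Union: FIRST(Call) = { d, g, t, y }.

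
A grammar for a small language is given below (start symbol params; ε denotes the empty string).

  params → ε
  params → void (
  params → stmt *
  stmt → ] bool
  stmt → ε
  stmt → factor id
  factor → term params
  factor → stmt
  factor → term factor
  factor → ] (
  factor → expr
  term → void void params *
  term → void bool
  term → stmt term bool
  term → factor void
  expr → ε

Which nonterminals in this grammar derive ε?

{ expr, factor, params, stmt }

Directly nullable (have an ε-production): params, stmt, expr.
factor → stmt with every symbol nullable, so factor is nullable.
No other nonterminal has a production whose RHS symbols are all nullable.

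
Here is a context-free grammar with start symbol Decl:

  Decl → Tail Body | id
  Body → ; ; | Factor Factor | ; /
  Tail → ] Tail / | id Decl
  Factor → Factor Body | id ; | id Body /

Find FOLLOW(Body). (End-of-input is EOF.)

In Decl → Tail Body: Body is at the end, add FOLLOW(Decl) = { EOF, /, ;, id }.
In Factor → Factor Body: Body is at the end, add FOLLOW(Factor) = { EOF, /, ;, id }.
In Factor → id Body /: add FIRST(/) = { / }.
Union: FOLLOW(Body) = { EOF, /, ;, id }.

{ EOF, /, ;, id }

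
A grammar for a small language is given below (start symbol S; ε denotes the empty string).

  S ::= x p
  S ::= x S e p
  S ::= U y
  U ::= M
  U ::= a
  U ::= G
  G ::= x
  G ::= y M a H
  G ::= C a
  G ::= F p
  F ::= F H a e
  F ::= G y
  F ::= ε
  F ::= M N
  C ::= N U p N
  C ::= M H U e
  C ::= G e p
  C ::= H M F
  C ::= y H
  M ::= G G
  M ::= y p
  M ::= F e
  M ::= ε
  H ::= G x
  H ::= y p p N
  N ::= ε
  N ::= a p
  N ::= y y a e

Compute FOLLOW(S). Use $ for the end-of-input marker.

S is the start symbol, so $ ∈ FOLLOW(S).
In S ::= x S e p: add FIRST(e p) = { e }.
Union: FOLLOW(S) = { $, e }.

{ $, e }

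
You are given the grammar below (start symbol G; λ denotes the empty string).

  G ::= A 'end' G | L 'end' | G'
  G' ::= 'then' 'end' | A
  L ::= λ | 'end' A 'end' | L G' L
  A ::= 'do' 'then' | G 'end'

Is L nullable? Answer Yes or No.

L has an λ-production, so L ⇒ λ.

Yes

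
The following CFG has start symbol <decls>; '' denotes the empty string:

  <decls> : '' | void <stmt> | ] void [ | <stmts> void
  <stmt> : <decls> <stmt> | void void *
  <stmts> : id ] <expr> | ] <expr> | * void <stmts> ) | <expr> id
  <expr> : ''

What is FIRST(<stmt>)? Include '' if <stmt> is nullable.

{ *, ], id, void }

From <stmt> : <decls> <stmt>: <decls> nullable, take FIRST(<decls>) ∪ FIRST(<stmt>) = { *, ], id, void }.
<stmt> : void void * contributes {void}.
Union: FIRST(<stmt>) = { *, ], id, void }.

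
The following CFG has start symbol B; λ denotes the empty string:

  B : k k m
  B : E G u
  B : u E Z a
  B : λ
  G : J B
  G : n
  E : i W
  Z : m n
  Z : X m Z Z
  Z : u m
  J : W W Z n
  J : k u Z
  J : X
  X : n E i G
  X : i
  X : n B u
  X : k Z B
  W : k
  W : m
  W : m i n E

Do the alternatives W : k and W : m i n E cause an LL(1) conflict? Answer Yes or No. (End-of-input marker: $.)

No

FIRST(k) = { k } and FIRST(m i n E) = { m }.
The FIRST sets are disjoint and neither alternative is nullable — no conflict.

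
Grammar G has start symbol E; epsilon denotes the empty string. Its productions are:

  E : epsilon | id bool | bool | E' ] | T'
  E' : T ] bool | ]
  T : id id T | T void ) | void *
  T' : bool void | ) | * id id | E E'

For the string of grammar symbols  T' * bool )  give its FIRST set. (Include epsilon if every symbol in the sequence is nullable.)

Add FIRST(T') = { ), *, ], bool, id, void }; T' is not nullable, stop.

{ ), *, ], bool, id, void }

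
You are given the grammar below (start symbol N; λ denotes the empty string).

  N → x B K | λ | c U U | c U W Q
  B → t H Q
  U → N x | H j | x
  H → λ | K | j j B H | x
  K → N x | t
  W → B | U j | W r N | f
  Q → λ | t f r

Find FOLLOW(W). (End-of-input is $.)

In N → c U W Q: add FIRST(Q)\{λ} = { t }.
  Since Q is nullable, also add FOLLOW(N) = { $, r, t, x }.
In W → W r N: add FIRST(r N) = { r }.
Union: FOLLOW(W) = { $, r, t, x }.

{ $, r, t, x }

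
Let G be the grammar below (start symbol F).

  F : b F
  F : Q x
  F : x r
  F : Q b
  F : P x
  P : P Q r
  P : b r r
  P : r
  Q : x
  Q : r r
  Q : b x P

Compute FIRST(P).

{ b, r }

From P : P Q r: add FIRST(P) = { b, r }.
P : b r r contributes {b}.
P : r contributes {r}.
Union: FIRST(P) = { b, r }.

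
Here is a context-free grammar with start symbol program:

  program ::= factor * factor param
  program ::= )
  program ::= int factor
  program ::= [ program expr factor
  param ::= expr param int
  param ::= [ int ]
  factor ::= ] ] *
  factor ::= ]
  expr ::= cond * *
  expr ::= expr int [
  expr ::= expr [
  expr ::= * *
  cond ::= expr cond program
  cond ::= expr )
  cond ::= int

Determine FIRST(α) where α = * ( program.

{ * }

* is a terminal; add {*} and stop.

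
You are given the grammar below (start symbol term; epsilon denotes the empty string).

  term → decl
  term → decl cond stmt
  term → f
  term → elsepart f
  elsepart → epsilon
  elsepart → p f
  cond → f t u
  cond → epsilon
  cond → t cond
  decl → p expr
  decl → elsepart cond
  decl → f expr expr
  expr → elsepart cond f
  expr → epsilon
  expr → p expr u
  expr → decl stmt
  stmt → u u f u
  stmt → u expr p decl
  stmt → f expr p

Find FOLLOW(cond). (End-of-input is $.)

In term → decl cond stmt: add FIRST(stmt) = { f, u }.
In cond → t cond: cond is at the end, add FOLLOW(cond) = { $, f, p, t, u }.
In decl → elsepart cond: cond is at the end, add FOLLOW(decl) = { $, f, p, t, u }.
In expr → elsepart cond f: add FIRST(f) = { f }.
Union: FOLLOW(cond) = { $, f, p, t, u }.

{ $, f, p, t, u }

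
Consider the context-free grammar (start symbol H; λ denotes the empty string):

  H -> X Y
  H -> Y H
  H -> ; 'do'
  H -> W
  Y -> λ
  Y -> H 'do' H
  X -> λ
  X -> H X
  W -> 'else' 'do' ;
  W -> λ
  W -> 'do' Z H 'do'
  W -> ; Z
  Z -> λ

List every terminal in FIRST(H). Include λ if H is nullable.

{ 'do', 'else', ;, λ }

From H -> X Y: X, Y nullable, take FIRST(X) ∪ FIRST(Y) = { 'do', 'else', ; }; also λ since the whole RHS is nullable.
From H -> Y H: Y, H nullable, take FIRST(Y) ∪ FIRST(H) = { 'do', 'else', ; }; also λ since the whole RHS is nullable.
H -> ; 'do' contributes {;}.
From H -> W: add FIRST(W) = { 'do', 'else', ;, λ } (including λ since W is nullable).
Union: FIRST(H) = { 'do', 'else', ;, λ }.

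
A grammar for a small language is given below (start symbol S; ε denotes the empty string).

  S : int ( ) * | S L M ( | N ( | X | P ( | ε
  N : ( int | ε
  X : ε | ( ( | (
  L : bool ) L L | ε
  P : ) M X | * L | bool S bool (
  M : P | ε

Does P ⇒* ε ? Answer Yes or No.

Nullable nonterminals: L, M, N, S, X.
No production of P has an RHS whose symbols are all nullable, so P is not nullable.

No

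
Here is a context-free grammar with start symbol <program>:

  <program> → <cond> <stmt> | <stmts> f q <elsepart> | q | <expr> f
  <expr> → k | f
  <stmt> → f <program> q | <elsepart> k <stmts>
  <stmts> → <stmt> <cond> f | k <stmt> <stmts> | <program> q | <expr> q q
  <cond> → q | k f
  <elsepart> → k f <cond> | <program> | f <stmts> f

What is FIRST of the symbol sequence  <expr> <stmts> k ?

{ f, k }

Add FIRST(<expr>) = { f, k }; <expr> is not nullable, stop.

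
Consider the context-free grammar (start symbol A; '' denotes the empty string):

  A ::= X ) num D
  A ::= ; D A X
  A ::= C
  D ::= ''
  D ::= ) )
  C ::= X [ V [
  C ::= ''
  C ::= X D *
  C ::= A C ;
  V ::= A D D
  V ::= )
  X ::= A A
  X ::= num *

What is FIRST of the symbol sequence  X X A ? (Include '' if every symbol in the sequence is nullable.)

Add FIRST(X)\{''} = { ), *, ;, [, num }; X is nullable, continue.
Add FIRST(X)\{''} = { ), *, ;, [, num }; X is nullable, continue.
Add FIRST(A)\{''} = { ), *, ;, [, num }; A is nullable, continue.
Every symbol is nullable, so include ''.

{ ), *, ;, [, num, '' }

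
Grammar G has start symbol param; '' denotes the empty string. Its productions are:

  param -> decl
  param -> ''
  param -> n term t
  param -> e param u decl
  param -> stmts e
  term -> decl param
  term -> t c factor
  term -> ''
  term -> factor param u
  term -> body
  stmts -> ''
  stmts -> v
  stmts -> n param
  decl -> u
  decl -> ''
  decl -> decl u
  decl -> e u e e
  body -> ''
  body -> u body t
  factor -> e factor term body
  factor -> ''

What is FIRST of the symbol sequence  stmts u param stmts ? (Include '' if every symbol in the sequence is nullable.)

Add FIRST(stmts)\{''} = { n, v }; stmts is nullable, continue.
u is a terminal; add {u} and stop.

{ n, u, v }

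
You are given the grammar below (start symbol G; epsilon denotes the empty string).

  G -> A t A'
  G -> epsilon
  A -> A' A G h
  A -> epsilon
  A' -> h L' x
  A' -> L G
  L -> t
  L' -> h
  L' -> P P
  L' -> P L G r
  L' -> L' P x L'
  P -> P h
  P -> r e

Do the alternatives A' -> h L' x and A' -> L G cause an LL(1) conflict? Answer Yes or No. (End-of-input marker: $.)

No

FIRST(h L' x) = { h } and FIRST(L G) = { t }.
The FIRST sets are disjoint and neither alternative is nullable — no conflict.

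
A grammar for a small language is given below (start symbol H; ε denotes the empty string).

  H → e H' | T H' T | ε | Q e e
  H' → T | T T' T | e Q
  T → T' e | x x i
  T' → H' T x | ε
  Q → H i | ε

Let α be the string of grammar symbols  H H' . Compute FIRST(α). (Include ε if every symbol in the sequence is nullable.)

Add FIRST(H)\{ε} = { e, i, x }; H is nullable, continue.
Add FIRST(H') = { e, x }; H' is not nullable, stop.

{ e, i, x }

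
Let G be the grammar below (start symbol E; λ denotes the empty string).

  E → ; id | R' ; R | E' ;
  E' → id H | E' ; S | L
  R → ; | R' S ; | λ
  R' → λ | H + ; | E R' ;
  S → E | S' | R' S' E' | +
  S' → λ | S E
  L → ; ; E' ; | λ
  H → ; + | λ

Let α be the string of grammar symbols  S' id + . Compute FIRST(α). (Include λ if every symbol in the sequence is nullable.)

Add FIRST(S')\{λ} = { +, ;, id }; S' is nullable, continue.
id is a terminal; add {id} and stop.

{ +, ;, id }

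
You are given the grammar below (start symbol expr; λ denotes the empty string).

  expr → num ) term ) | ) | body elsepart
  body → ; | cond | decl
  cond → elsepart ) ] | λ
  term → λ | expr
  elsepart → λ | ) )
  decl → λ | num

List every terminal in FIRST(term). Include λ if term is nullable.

term → λ contributes λ.
From term → expr: add FIRST(expr) = { ), ;, num, λ } (including λ since expr is nullable).
Union: FIRST(term) = { ), ;, num, λ }.

{ ), ;, num, λ }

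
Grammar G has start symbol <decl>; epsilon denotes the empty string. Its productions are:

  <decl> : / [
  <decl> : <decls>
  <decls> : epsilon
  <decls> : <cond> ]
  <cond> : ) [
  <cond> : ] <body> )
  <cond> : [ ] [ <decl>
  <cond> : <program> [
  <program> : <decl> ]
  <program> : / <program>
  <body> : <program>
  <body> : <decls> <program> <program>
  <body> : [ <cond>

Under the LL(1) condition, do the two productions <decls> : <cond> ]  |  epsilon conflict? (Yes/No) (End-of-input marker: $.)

Yes

FIRST(<cond> ]) = { ), /, [, ] } and FIRST(epsilon) = { epsilon }.
The second alternative is nullable and FOLLOW(<decls>) = { $, ), /, [, ] } shares ) with FIRST of the first — conflict.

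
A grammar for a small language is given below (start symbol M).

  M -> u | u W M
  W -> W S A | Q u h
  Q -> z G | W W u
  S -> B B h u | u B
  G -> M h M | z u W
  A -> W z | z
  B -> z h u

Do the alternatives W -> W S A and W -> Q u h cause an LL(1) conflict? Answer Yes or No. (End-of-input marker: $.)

FIRST(W S A) = { z } and FIRST(Q u h) = { z }.
Both contain z, so the two alternatives are not disjoint — LL(1) conflict.

Yes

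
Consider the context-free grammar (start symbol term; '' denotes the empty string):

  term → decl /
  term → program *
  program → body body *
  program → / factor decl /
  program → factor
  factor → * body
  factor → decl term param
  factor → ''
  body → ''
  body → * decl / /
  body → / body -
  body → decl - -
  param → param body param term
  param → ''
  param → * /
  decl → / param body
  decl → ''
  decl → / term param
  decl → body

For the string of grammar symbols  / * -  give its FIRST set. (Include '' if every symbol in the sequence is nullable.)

/ is a terminal; add {/} and stop.

{ / }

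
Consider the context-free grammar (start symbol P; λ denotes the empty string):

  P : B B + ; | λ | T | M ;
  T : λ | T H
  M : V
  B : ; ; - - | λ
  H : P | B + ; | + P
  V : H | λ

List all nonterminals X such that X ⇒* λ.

{ B, H, M, P, T, V }

Directly nullable (have an λ-production): P, T, B, V.
H : P with every symbol nullable, so H is nullable.
M : V with every symbol nullable, so M is nullable.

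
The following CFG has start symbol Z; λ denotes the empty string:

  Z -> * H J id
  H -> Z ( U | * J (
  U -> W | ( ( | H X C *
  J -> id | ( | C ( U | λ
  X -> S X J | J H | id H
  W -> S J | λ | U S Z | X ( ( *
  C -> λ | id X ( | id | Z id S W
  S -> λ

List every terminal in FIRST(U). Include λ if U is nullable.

From U -> W: add FIRST(W) = { (, *, id, λ } (including λ since W is nullable).
U -> ( ( contributes {(}.
From U -> H X C *: add FIRST(H) = { * }.
Union: FIRST(U) = { (, *, id, λ }.

{ (, *, id, λ }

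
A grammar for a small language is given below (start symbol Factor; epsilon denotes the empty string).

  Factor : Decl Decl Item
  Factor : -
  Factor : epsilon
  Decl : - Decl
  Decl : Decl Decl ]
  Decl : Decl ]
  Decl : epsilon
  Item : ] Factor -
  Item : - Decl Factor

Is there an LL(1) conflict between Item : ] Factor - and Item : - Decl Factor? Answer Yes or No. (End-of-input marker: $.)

FIRST(] Factor -) = { ] } and FIRST(- Decl Factor) = { - }.
The FIRST sets are disjoint and neither alternative is nullable — no conflict.

No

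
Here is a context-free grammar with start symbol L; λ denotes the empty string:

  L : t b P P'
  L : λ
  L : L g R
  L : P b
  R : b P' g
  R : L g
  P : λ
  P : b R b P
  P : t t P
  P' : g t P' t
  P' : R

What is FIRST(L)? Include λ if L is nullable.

{ b, g, t, λ }

L : t b P P' contributes {t}.
L : λ contributes λ.
From L : L g R: L nullable, take FIRST(L) ∪ {g} = { b, g, t }.
From L : P b: P nullable, take FIRST(P) ∪ {b} = { b, t }.
Union: FIRST(L) = { b, g, t, λ }.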